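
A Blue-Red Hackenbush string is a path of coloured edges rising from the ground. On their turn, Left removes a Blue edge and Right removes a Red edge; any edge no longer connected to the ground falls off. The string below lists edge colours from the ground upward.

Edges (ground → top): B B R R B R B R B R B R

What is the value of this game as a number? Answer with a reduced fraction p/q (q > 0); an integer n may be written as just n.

1365/1024

Build value(s[:k]) for k = 1..12, string s = B B R R B R B R B R B R.
step 1: add B to get B; options L={ 0 } R={ ∅ } gives 1
step 2: add B to get BB; options L={ 0, 1 } R={ ∅ } gives 2
step 3: add R to get BBR; options L={ 0, 1 } R={ 2 } gives 3/2
step 4: add R to get BBRR; options L={ 0, 1 } R={ 3/2, 2 } gives 5/4
step 5: add B to get BBRRB; options L={ 0, 1, 5/4 } R={ 3/2, 2 } gives 11/8
step 6: add R to get BBRRBR; options L={ 0, 1, 5/4 } R={ 11/8, 3/2, 2 } gives 21/16
step 7: add B to get BBRRBRB; options L={ 0, 1, 5/4, 21/16 } R={ 11/8, 3/2, 2 } gives 43/32
step 8: add R to get BBRRBRBR; options L={ 0, 1, 5/4, 21/16 } R={ 43/32, 11/8, 3/2, 2 } gives 85/64
step 9: add B to get BBRRBRBRB; options L={ 0, 1, 5/4, 21/16, 85/64 } R={ 43/32, 11/8, 3/2, 2 } gives 171/128
step 10: add R to get BBRRBRBRBR; options L={ 0, 1, 5/4, 21/16, 85/64 } R={ 171/128, 43/32, 11/8, 3/2, 2 } gives 341/256
step 11: add B to get BBRRBRBRBRB; options L={ 0, 1, 5/4, 21/16, 85/64, 341/256 } R={ 171/128, 43/32, 11/8, 3/2, 2 } gives 683/512
step 12: add R to get BBRRBRBRBRBR; options L={ 0, 1, 5/4, 21/16, 85/64, 341/256 } R={ 683/512, 171/128, 43/32, 11/8, 3/2, 2 } gives 1365/1024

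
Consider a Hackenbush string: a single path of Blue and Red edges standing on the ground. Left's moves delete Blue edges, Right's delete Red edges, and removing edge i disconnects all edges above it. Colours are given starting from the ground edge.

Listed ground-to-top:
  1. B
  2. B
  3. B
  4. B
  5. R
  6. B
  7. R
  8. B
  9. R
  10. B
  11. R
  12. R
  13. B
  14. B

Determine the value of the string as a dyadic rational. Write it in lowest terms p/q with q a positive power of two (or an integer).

3751/1024

B: Left { 0 }, Right { none } gives simplest 1
BB: Left { 0,1 }, Right { none } gives simplest 2
BBB: Left { 0,1,2 }, Right { none } gives simplest 3
BBBB: Left { 0,1,2,3 }, Right { none } gives simplest 4
BBBBR: Left { 0,1,2,3 }, Right { 4 } gives simplest 7/2
BBBBRB: Left { 0,1,2,3,7/2 }, Right { 4 } gives simplest 15/4
BBBBRBR: Left { 0,1,2,3,7/2 }, Right { 15/4,4 } gives simplest 29/8
BBBBRBRB: Left { 0,1,2,3,7/2,29/8 }, Right { 15/4,4 } gives simplest 59/16
BBBBRBRBR: Left { 0,1,2,3,7/2,29/8 }, Right { 59/16,15/4,4 } gives simplest 117/32
BBBBRBRBRB: Left { 0,1,2,3,7/2,29/8,117/32 }, Right { 59/16,15/4,4 } gives simplest 235/64
BBBBRBRBRBR: Left { 0,1,2,3,7/2,29/8,117/32 }, Right { 235/64,59/16,15/4,4 } gives simplest 469/128
BBBBRBRBRBRR: Left { 0,1,2,3,7/2,29/8,117/32 }, Right { 469/128,235/64,59/16,15/4,4 } gives simplest 937/256
BBBBRBRBRBRRB: Left { 0,1,2,3,7/2,29/8,117/32,937/256 }, Right { 469/128,235/64,59/16,15/4,4 } gives simplest 1875/512
BBBBRBRBRBRRBB: Left { 0,1,2,3,7/2,29/8,117/32,937/256,1875/512 }, Right { 469/128,235/64,59/16,15/4,4 } gives simplest 3751/1024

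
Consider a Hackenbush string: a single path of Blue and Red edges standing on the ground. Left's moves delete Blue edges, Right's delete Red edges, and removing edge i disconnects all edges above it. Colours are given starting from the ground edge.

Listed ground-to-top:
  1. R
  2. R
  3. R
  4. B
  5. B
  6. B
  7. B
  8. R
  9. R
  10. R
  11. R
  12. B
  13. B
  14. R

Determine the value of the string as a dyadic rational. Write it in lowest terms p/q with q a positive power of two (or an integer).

v_1 [R]  L=[(no moves)]  R=[0]  => -1
v_2 [RR]  L=[(no moves)]  R=[-1 0]  => -2
v_3 [RRR]  L=[(no moves)]  R=[-2 -1 0]  => -3
v_4 [RRRB]  L=[-3]  R=[-2 -1 0]  => -5/2
v_5 [RRRBB]  L=[-3 -5/2]  R=[-2 -1 0]  => -9/4
v_6 [RRRBBB]  L=[-3 -5/2 -9/4]  R=[-2 -1 0]  => -17/8
v_7 [RRRBBBB]  L=[-3 -5/2 -9/4 -17/8]  R=[-2 -1 0]  => -33/16
v_8 [RRRBBBBR]  L=[-3 -5/2 -9/4 -17/8]  R=[-33/16 -2 -1 0]  => -67/32
v_9 [RRRBBBBRR]  L=[-3 -5/2 -9/4 -17/8]  R=[-67/32 -33/16 -2 -1 0]  => -135/64
v_10 [RRRBBBBRRR]  L=[-3 -5/2 -9/4 -17/8]  R=[-135/64 -67/32 -33/16 -2 -1 0]  => -271/128
v_11 [RRRBBBBRRRR]  L=[-3 -5/2 -9/4 -17/8]  R=[-271/128 -135/64 -67/32 -33/16 -2 -1 0]  => -543/256
v_12 [RRRBBBBRRRRB]  L=[-3 -5/2 -9/4 -17/8 -543/256]  R=[-271/128 -135/64 -67/32 -33/16 -2 -1 0]  => -1085/512
v_13 [RRRBBBBRRRRBB]  L=[-3 -5/2 -9/4 -17/8 -543/256 -1085/512]  R=[-271/128 -135/64 -67/32 -33/16 -2 -1 0]  => -2169/1024
v_14 [RRRBBBBRRRRBBR]  L=[-3 -5/2 -9/4 -17/8 -543/256 -1085/512]  R=[-2169/1024 -271/128 -135/64 -67/32 -33/16 -2 -1 0]  => -4339/2048

-4339/2048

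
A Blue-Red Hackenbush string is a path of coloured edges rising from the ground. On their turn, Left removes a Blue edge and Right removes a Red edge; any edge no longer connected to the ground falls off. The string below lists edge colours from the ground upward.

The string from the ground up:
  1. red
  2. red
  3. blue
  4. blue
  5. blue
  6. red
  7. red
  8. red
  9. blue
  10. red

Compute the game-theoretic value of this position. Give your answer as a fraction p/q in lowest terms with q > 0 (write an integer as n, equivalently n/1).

-315/256

edge 1 of 10 (red): { ∅ | 0 } → -1
edge 2 of 10 (red): { ∅ | -1; 0 } → -2
edge 3 of 10 (blue): { -2 | -1; 0 } → -3/2
edge 4 of 10 (blue): { -2; -3/2 | -1; 0 } → -5/4
edge 5 of 10 (blue): { -2; -3/2; -5/4 | -1; 0 } → -9/8
edge 6 of 10 (red): { -2; -3/2; -5/4 | -9/8; -1; 0 } → -19/16
edge 7 of 10 (red): { -2; -3/2; -5/4 | -19/16; -9/8; -1; 0 } → -39/32
edge 8 of 10 (red): { -2; -3/2; -5/4 | -39/32; -19/16; -9/8; -1; 0 } → -79/64
edge 9 of 10 (blue): { -2; -3/2; -5/4; -79/64 | -39/32; -19/16; -9/8; -1; 0 } → -157/128
edge 10 of 10 (red): { -2; -3/2; -5/4; -79/64 | -157/128; -39/32; -19/16; -9/8; -1; 0 } → -315/256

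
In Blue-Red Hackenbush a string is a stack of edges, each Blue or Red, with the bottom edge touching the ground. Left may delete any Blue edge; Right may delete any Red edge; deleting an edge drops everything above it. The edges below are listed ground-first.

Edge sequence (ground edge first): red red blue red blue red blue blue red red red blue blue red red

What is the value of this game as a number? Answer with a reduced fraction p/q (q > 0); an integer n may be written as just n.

val_1 [r]  L=[·]  R=[0]  => -1
val_2 [rr]  L=[·]  R=[-1 0]  => -2
val_3 [rrb]  L=[-2]  R=[-1 0]  => -3/2
val_4 [rrbr]  L=[-2]  R=[-3/2 -1 0]  => -7/4
val_5 [rrbrb]  L=[-2 -7/4]  R=[-3/2 -1 0]  => -13/8
val_6 [rrbrbr]  L=[-2 -7/4]  R=[-13/8 -3/2 -1 0]  => -27/16
val_7 [rrbrbrb]  L=[-2 -7/4 -27/16]  R=[-13/8 -3/2 -1 0]  => -53/32
val_8 [rrbrbrbb]  L=[-2 -7/4 -27/16 -53/32]  R=[-13/8 -3/2 -1 0]  => -105/64
val_9 [rrbrbrbbr]  L=[-2 -7/4 -27/16 -53/32]  R=[-105/64 -13/8 -3/2 -1 0]  => -211/128
val_10 [rrbrbrbbrr]  L=[-2 -7/4 -27/16 -53/32]  R=[-211/128 -105/64 -13/8 -3/2 -1 0]  => -423/256
val_11 [rrbrbrbbrrr]  L=[-2 -7/4 -27/16 -53/32]  R=[-423/256 -211/128 -105/64 -13/8 -3/2 -1 0]  => -847/512
val_12 [rrbrbrbbrrrb]  L=[-2 -7/4 -27/16 -53/32 -847/512]  R=[-423/256 -211/128 -105/64 -13/8 -3/2 -1 0]  => -1693/1024
val_13 [rrbrbrbbrrrbb]  L=[-2 -7/4 -27/16 -53/32 -847/512 -1693/1024]  R=[-423/256 -211/128 -105/64 -13/8 -3/2 -1 0]  => -3385/2048
val_14 [rrbrbrbbrrrbbr]  L=[-2 -7/4 -27/16 -53/32 -847/512 -1693/1024]  R=[-3385/2048 -423/256 -211/128 -105/64 -13/8 -3/2 -1 0]  => -6771/4096
val_15 [rrbrbrbbrrrbbrr]  L=[-2 -7/4 -27/16 -53/32 -847/512 -1693/1024]  R=[-6771/4096 -3385/2048 -423/256 -211/128 -105/64 -13/8 -3/2 -1 0]  => -13543/8192

-13543/8192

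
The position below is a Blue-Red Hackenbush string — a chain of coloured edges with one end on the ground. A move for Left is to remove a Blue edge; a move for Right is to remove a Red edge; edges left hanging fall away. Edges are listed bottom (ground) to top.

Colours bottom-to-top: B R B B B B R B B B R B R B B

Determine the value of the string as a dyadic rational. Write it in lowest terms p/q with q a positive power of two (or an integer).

v_1 [B]  L=[0]  R=[(no moves)]  = 1
v_2 [BR]  L=[0]  R=[1]  = 1/2
v_3 [BRB]  L=[0; 1/2]  R=[1]  = 3/4
v_4 [BRBB]  L=[0; 1/2; 3/4]  R=[1]  = 7/8
v_5 [BRBBB]  L=[0; 1/2; 3/4; 7/8]  R=[1]  = 15/16
v_6 [BRBBBB]  L=[0; 1/2; 3/4; 7/8; 15/16]  R=[1]  = 31/32
v_7 [BRBBBBR]  L=[0; 1/2; 3/4; 7/8; 15/16]  R=[31/32; 1]  = 61/64
v_8 [BRBBBBRB]  L=[0; 1/2; 3/4; 7/8; 15/16; 61/64]  R=[31/32; 1]  = 123/128
v_9 [BRBBBBRBB]  L=[0; 1/2; 3/4; 7/8; 15/16; 61/64; 123/128]  R=[31/32; 1]  = 247/256
v_10 [BRBBBBRBBB]  L=[0; 1/2; 3/4; 7/8; 15/16; 61/64; 123/128; 247/256]  R=[31/32; 1]  = 495/512
v_11 [BRBBBBRBBBR]  L=[0; 1/2; 3/4; 7/8; 15/16; 61/64; 123/128; 247/256]  R=[495/512; 31/32; 1]  = 989/1024
v_12 [BRBBBBRBBBRB]  L=[0; 1/2; 3/4; 7/8; 15/16; 61/64; 123/128; 247/256; 989/1024]  R=[495/512; 31/32; 1]  = 1979/2048
v_13 [BRBBBBRBBBRBR]  L=[0; 1/2; 3/4; 7/8; 15/16; 61/64; 123/128; 247/256; 989/1024]  R=[1979/2048; 495/512; 31/32; 1]  = 3957/4096
v_14 [BRBBBBRBBBRBRB]  L=[0; 1/2; 3/4; 7/8; 15/16; 61/64; 123/128; 247/256; 989/1024; 3957/4096]  R=[1979/2048; 495/512; 31/32; 1]  = 7915/8192
v_15 [BRBBBBRBBBRBRBB]  L=[0; 1/2; 3/4; 7/8; 15/16; 61/64; 123/128; 247/256; 989/1024; 3957/4096; 7915/8192]  R=[1979/2048; 495/512; 31/32; 1]  = 15831/16384

15831/16384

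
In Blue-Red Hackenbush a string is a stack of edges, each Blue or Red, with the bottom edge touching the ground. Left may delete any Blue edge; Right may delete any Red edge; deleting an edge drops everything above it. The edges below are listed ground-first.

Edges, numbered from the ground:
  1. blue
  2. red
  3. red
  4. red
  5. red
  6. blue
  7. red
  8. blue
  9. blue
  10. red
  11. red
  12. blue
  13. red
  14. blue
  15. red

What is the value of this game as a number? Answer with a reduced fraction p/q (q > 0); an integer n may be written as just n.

Recurse on prefixes of the 15-edge string blue red red red red blue red blue blue red red blue red blue red:
G_1 [b]  L=[0]  R=[·]  -> 1
G_2 [br]  L=[0]  R=[1]  -> 1/2
G_3 [brr]  L=[0]  R=[1/2; 1]  -> 1/4
G_4 [brrr]  L=[0]  R=[1/4; 1/2; 1]  -> 1/8
G_5 [brrrr]  L=[0]  R=[1/8; 1/4; 1/2; 1]  -> 1/16
G_6 [brrrrb]  L=[0; 1/16]  R=[1/8; 1/4; 1/2; 1]  -> 3/32
G_7 [brrrrbr]  L=[0; 1/16]  R=[3/32; 1/8; 1/4; 1/2; 1]  -> 5/64
G_8 [brrrrbrb]  L=[0; 1/16; 5/64]  R=[3/32; 1/8; 1/4; 1/2; 1]  -> 11/128
G_9 [brrrrbrbb]  L=[0; 1/16; 5/64; 11/128]  R=[3/32; 1/8; 1/4; 1/2; 1]  -> 23/256
G_10 [brrrrbrbbr]  L=[0; 1/16; 5/64; 11/128]  R=[23/256; 3/32; 1/8; 1/4; 1/2; 1]  -> 45/512
G_11 [brrrrbrbbrr]  L=[0; 1/16; 5/64; 11/128]  R=[45/512; 23/256; 3/32; 1/8; 1/4; 1/2; 1]  -> 89/1024
G_12 [brrrrbrbbrrb]  L=[0; 1/16; 5/64; 11/128; 89/1024]  R=[45/512; 23/256; 3/32; 1/8; 1/4; 1/2; 1]  -> 179/2048
G_13 [brrrrbrbbrrbr]  L=[0; 1/16; 5/64; 11/128; 89/1024]  R=[179/2048; 45/512; 23/256; 3/32; 1/8; 1/4; 1/2; 1]  -> 357/4096
G_14 [brrrrbrbbrrbrb]  L=[0; 1/16; 5/64; 11/128; 89/1024; 357/4096]  R=[179/2048; 45/512; 23/256; 3/32; 1/8; 1/4; 1/2; 1]  -> 715/8192
G_15 [brrrrbrbbrrbrbr]  L=[0; 1/16; 5/64; 11/128; 89/1024; 357/4096]  R=[715/8192; 179/2048; 45/512; 23/256; 3/32; 1/8; 1/4; 1/2; 1]  -> 1429/16384

1429/16384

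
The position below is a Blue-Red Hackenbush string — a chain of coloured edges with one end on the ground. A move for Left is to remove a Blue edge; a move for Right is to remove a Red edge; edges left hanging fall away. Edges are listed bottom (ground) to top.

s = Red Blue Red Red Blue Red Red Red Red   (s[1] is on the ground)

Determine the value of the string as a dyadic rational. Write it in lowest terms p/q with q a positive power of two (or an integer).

-223/256

edge 1 of 9 (Red): { (no moves) | 0 } so -1
edge 2 of 9 (Blue): { -1 | 0 } so -1/2
edge 3 of 9 (Red): { -1 | -1/2; 0 } so -3/4
edge 4 of 9 (Red): { -1 | -3/4; -1/2; 0 } so -7/8
edge 5 of 9 (Blue): { -1; -7/8 | -3/4; -1/2; 0 } so -13/16
edge 6 of 9 (Red): { -1; -7/8 | -13/16; -3/4; -1/2; 0 } so -27/32
edge 7 of 9 (Red): { -1; -7/8 | -27/32; -13/16; -3/4; -1/2; 0 } so -55/64
edge 8 of 9 (Red): { -1; -7/8 | -55/64; -27/32; -13/16; -3/4; -1/2; 0 } so -111/128
edge 9 of 9 (Red): { -1; -7/8 | -111/128; -55/64; -27/32; -13/16; -3/4; -1/2; 0 } so -223/256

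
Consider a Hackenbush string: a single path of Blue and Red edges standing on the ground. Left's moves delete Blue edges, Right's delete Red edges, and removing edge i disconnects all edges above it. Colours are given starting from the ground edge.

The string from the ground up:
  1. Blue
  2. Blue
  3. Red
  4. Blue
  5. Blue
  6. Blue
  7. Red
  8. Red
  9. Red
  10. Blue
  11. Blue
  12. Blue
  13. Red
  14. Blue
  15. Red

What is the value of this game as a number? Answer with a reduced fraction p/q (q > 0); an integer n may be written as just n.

15477/8192

B: Left { 0 }, Right { · } -> simplest 1
BB: Left { 0 1 }, Right { · } -> simplest 2
BBR: Left { 0 1 }, Right { 2 } -> simplest 3/2
BBRB: Left { 0 1 3/2 }, Right { 2 } -> simplest 7/4
BBRBB: Left { 0 1 3/2 7/4 }, Right { 2 } -> simplest 15/8
BBRBBB: Left { 0 1 3/2 7/4 15/8 }, Right { 2 } -> simplest 31/16
BBRBBBR: Left { 0 1 3/2 7/4 15/8 }, Right { 31/16 2 } -> simplest 61/32
BBRBBBRR: Left { 0 1 3/2 7/4 15/8 }, Right { 61/32 31/16 2 } -> simplest 121/64
BBRBBBRRR: Left { 0 1 3/2 7/4 15/8 }, Right { 121/64 61/32 31/16 2 } -> simplest 241/128
BBRBBBRRRB: Left { 0 1 3/2 7/4 15/8 241/128 }, Right { 121/64 61/32 31/16 2 } -> simplest 483/256
BBRBBBRRRBB: Left { 0 1 3/2 7/4 15/8 241/128 483/256 }, Right { 121/64 61/32 31/16 2 } -> simplest 967/512
BBRBBBRRRBBB: Left { 0 1 3/2 7/4 15/8 241/128 483/256 967/512 }, Right { 121/64 61/32 31/16 2 } -> simplest 1935/1024
BBRBBBRRRBBBR: Left { 0 1 3/2 7/4 15/8 241/128 483/256 967/512 }, Right { 1935/1024 121/64 61/32 31/16 2 } -> simplest 3869/2048
BBRBBBRRRBBBRB: Left { 0 1 3/2 7/4 15/8 241/128 483/256 967/512 3869/2048 }, Right { 1935/1024 121/64 61/32 31/16 2 } -> simplest 7739/4096
BBRBBBRRRBBBRBR: Left { 0 1 3/2 7/4 15/8 241/128 483/256 967/512 3869/2048 }, Right { 7739/4096 1935/1024 121/64 61/32 31/16 2 } -> simplest 15477/8192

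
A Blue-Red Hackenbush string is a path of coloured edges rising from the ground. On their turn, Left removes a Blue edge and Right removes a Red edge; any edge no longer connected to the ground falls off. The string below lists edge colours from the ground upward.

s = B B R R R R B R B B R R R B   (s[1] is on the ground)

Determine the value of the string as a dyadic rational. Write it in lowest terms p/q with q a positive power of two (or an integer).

G_1 [B]  L=[0]  R=[·]  so 1
G_2 [BB]  L=[0; 1]  R=[·]  so 2
G_3 [BBR]  L=[0; 1]  R=[2]  so 3/2
G_4 [BBRR]  L=[0; 1]  R=[3/2; 2]  so 5/4
G_5 [BBRRR]  L=[0; 1]  R=[5/4; 3/2; 2]  so 9/8
G_6 [BBRRRR]  L=[0; 1]  R=[9/8; 5/4; 3/2; 2]  so 17/16
G_7 [BBRRRRB]  L=[0; 1; 17/16]  R=[9/8; 5/4; 3/2; 2]  so 35/32
G_8 [BBRRRRBR]  L=[0; 1; 17/16]  R=[35/32; 9/8; 5/4; 3/2; 2]  so 69/64
G_9 [BBRRRRBRB]  L=[0; 1; 17/16; 69/64]  R=[35/32; 9/8; 5/4; 3/2; 2]  so 139/128
G_10 [BBRRRRBRBB]  L=[0; 1; 17/16; 69/64; 139/128]  R=[35/32; 9/8; 5/4; 3/2; 2]  so 279/256
G_11 [BBRRRRBRBBR]  L=[0; 1; 17/16; 69/64; 139/128]  R=[279/256; 35/32; 9/8; 5/4; 3/2; 2]  so 557/512
G_12 [BBRRRRBRBBRR]  L=[0; 1; 17/16; 69/64; 139/128]  R=[557/512; 279/256; 35/32; 9/8; 5/4; 3/2; 2]  so 1113/1024
G_13 [BBRRRRBRBBRRR]  L=[0; 1; 17/16; 69/64; 139/128]  R=[1113/1024; 557/512; 279/256; 35/32; 9/8; 5/4; 3/2; 2]  so 2225/2048
G_14 [BBRRRRBRBBRRRB]  L=[0; 1; 17/16; 69/64; 139/128; 2225/2048]  R=[1113/1024; 557/512; 279/256; 35/32; 9/8; 5/4; 3/2; 2]  so 4451/4096

4451/4096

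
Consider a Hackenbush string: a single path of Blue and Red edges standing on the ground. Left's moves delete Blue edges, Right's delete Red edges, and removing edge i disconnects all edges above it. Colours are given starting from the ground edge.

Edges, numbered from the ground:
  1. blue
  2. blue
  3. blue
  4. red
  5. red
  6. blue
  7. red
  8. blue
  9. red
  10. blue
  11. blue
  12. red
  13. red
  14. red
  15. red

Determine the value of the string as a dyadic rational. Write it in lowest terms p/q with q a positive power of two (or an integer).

9569/4096

G(b) = { 0 | · } ⇒ 1
G(bb) = { 0 1 | · } ⇒ 2
G(bbb) = { 0 1 2 | · } ⇒ 3
G(bbbr) = { 0 1 2 | 3 } ⇒ 5/2
G(bbbrr) = { 0 1 2 | 5/2 3 } ⇒ 9/4
G(bbbrrb) = { 0 1 2 9/4 | 5/2 3 } ⇒ 19/8
G(bbbrrbr) = { 0 1 2 9/4 | 19/8 5/2 3 } ⇒ 37/16
G(bbbrrbrb) = { 0 1 2 9/4 37/16 | 19/8 5/2 3 } ⇒ 75/32
G(bbbrrbrbr) = { 0 1 2 9/4 37/16 | 75/32 19/8 5/2 3 } ⇒ 149/64
G(bbbrrbrbrb) = { 0 1 2 9/4 37/16 149/64 | 75/32 19/8 5/2 3 } ⇒ 299/128
G(bbbrrbrbrbb) = { 0 1 2 9/4 37/16 149/64 299/128 | 75/32 19/8 5/2 3 } ⇒ 599/256
G(bbbrrbrbrbbr) = { 0 1 2 9/4 37/16 149/64 299/128 | 599/256 75/32 19/8 5/2 3 } ⇒ 1197/512
G(bbbrrbrbrbbrr) = { 0 1 2 9/4 37/16 149/64 299/128 | 1197/512 599/256 75/32 19/8 5/2 3 } ⇒ 2393/1024
G(bbbrrbrbrbbrrr) = { 0 1 2 9/4 37/16 149/64 299/128 | 2393/1024 1197/512 599/256 75/32 19/8 5/2 3 } ⇒ 4785/2048
G(bbbrrbrbrbbrrrr) = { 0 1 2 9/4 37/16 149/64 299/128 | 4785/2048 2393/1024 1197/512 599/256 75/32 19/8 5/2 3 } ⇒ 9569/4096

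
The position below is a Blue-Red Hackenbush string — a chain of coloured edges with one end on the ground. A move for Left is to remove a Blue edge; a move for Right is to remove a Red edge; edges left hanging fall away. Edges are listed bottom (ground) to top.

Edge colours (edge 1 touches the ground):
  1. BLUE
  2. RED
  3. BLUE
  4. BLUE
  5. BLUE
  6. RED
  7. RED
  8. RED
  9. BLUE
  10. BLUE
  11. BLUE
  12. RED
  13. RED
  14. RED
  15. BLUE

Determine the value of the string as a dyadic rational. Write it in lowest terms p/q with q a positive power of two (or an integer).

Prefix values for BLUE RED BLUE BLUE BLUE RED RED RED BLUE BLUE BLUE RED RED RED BLUE via {L|R} + simplicity:
g_1 [B]  L=[0]  R=[∅]  -> 1
g_2 [BR]  L=[0]  R=[1]  -> 1/2
g_3 [BRB]  L=[0, 1/2]  R=[1]  -> 3/4
g_4 [BRBB]  L=[0, 1/2, 3/4]  R=[1]  -> 7/8
g_5 [BRBBB]  L=[0, 1/2, 3/4, 7/8]  R=[1]  -> 15/16
g_6 [BRBBBR]  L=[0, 1/2, 3/4, 7/8]  R=[15/16, 1]  -> 29/32
g_7 [BRBBBRR]  L=[0, 1/2, 3/4, 7/8]  R=[29/32, 15/16, 1]  -> 57/64
g_8 [BRBBBRRR]  L=[0, 1/2, 3/4, 7/8]  R=[57/64, 29/32, 15/16, 1]  -> 113/128
g_9 [BRBBBRRRB]  L=[0, 1/2, 3/4, 7/8, 113/128]  R=[57/64, 29/32, 15/16, 1]  -> 227/256
g_10 [BRBBBRRRBB]  L=[0, 1/2, 3/4, 7/8, 113/128, 227/256]  R=[57/64, 29/32, 15/16, 1]  -> 455/512
g_11 [BRBBBRRRBBB]  L=[0, 1/2, 3/4, 7/8, 113/128, 227/256, 455/512]  R=[57/64, 29/32, 15/16, 1]  -> 911/1024
g_12 [BRBBBRRRBBBR]  L=[0, 1/2, 3/4, 7/8, 113/128, 227/256, 455/512]  R=[911/1024, 57/64, 29/32, 15/16, 1]  -> 1821/2048
g_13 [BRBBBRRRBBBRR]  L=[0, 1/2, 3/4, 7/8, 113/128, 227/256, 455/512]  R=[1821/2048, 911/1024, 57/64, 29/32, 15/16, 1]  -> 3641/4096
g_14 [BRBBBRRRBBBRRR]  L=[0, 1/2, 3/4, 7/8, 113/128, 227/256, 455/512]  R=[3641/4096, 1821/2048, 911/1024, 57/64, 29/32, 15/16, 1]  -> 7281/8192
g_15 [BRBBBRRRBBBRRRB]  L=[0, 1/2, 3/4, 7/8, 113/128, 227/256, 455/512, 7281/8192]  R=[3641/4096, 1821/2048, 911/1024, 57/64, 29/32, 15/16, 1]  -> 14563/16384

14563/16384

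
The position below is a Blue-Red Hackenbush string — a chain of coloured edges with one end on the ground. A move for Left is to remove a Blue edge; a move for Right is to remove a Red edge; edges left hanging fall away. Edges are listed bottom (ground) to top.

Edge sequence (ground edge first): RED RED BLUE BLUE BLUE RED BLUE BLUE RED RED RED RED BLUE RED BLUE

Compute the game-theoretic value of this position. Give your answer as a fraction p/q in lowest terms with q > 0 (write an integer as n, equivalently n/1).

-9461/8192

Build g(s[:k]) for k = 1..15, string s = RED RED BLUE BLUE BLUE RED BLUE BLUE RED RED RED RED BLUE RED BLUE.
edge 1 of 15 (RED): { none | 0 } ⇒ -1
edge 2 of 15 (RED): { none | -1 0 } ⇒ -2
edge 3 of 15 (BLUE): { -2 | -1 0 } ⇒ -3/2
edge 4 of 15 (BLUE): { -2 -3/2 | -1 0 } ⇒ -5/4
edge 5 of 15 (BLUE): { -2 -3/2 -5/4 | -1 0 } ⇒ -9/8
edge 6 of 15 (RED): { -2 -3/2 -5/4 | -9/8 -1 0 } ⇒ -19/16
edge 7 of 15 (BLUE): { -2 -3/2 -5/4 -19/16 | -9/8 -1 0 } ⇒ -37/32
edge 8 of 15 (BLUE): { -2 -3/2 -5/4 -19/16 -37/32 | -9/8 -1 0 } ⇒ -73/64
edge 9 of 15 (RED): { -2 -3/2 -5/4 -19/16 -37/32 | -73/64 -9/8 -1 0 } ⇒ -147/128
edge 10 of 15 (RED): { -2 -3/2 -5/4 -19/16 -37/32 | -147/128 -73/64 -9/8 -1 0 } ⇒ -295/256
edge 11 of 15 (RED): { -2 -3/2 -5/4 -19/16 -37/32 | -295/256 -147/128 -73/64 -9/8 -1 0 } ⇒ -591/512
edge 12 of 15 (RED): { -2 -3/2 -5/4 -19/16 -37/32 | -591/512 -295/256 -147/128 -73/64 -9/8 -1 0 } ⇒ -1183/1024
edge 13 of 15 (BLUE): { -2 -3/2 -5/4 -19/16 -37/32 -1183/1024 | -591/512 -295/256 -147/128 -73/64 -9/8 -1 0 } ⇒ -2365/2048
edge 14 of 15 (RED): { -2 -3/2 -5/4 -19/16 -37/32 -1183/1024 | -2365/2048 -591/512 -295/256 -147/128 -73/64 -9/8 -1 0 } ⇒ -4731/4096
edge 15 of 15 (BLUE): { -2 -3/2 -5/4 -19/16 -37/32 -1183/1024 -4731/4096 | -2365/2048 -591/512 -295/256 -147/128 -73/64 -9/8 -1 0 } ⇒ -9461/8192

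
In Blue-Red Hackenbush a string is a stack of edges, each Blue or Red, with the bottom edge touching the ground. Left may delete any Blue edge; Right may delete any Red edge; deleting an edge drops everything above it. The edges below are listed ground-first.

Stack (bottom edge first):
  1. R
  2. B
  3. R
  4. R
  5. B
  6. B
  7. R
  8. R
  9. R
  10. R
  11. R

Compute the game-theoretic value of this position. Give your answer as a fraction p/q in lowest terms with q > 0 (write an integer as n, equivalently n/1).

-831/1024

val_1 [R]  L=[none]  R=[0]  ⇒ -1
val_2 [RB]  L=[-1]  R=[0]  ⇒ -1/2
val_3 [RBR]  L=[-1]  R=[-1/2,0]  ⇒ -3/4
val_4 [RBRR]  L=[-1]  R=[-3/4,-1/2,0]  ⇒ -7/8
val_5 [RBRRB]  L=[-1,-7/8]  R=[-3/4,-1/2,0]  ⇒ -13/16
val_6 [RBRRBB]  L=[-1,-7/8,-13/16]  R=[-3/4,-1/2,0]  ⇒ -25/32
val_7 [RBRRBBR]  L=[-1,-7/8,-13/16]  R=[-25/32,-3/4,-1/2,0]  ⇒ -51/64
val_8 [RBRRBBRR]  L=[-1,-7/8,-13/16]  R=[-51/64,-25/32,-3/4,-1/2,0]  ⇒ -103/128
val_9 [RBRRBBRRR]  L=[-1,-7/8,-13/16]  R=[-103/128,-51/64,-25/32,-3/4,-1/2,0]  ⇒ -207/256
val_10 [RBRRBBRRRR]  L=[-1,-7/8,-13/16]  R=[-207/256,-103/128,-51/64,-25/32,-3/4,-1/2,0]  ⇒ -415/512
val_11 [RBRRBBRRRRR]  L=[-1,-7/8,-13/16]  R=[-415/512,-207/256,-103/128,-51/64,-25/32,-3/4,-1/2,0]  ⇒ -831/1024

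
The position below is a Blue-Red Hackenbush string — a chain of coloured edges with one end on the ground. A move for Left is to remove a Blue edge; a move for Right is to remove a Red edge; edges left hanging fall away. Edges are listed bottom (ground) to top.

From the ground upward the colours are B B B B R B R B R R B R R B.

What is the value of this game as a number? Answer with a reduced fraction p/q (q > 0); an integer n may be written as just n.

Build value(s[:k]) for k = 1..14, string s = B B B B R B R B R R B R R B.
step 1: add B to get B; options L={ 0 } R={ none } so 1
step 2: add B to get BB; options L={ 0 1 } R={ none } so 2
step 3: add B to get BBB; options L={ 0 1 2 } R={ none } so 3
step 4: add B to get BBBB; options L={ 0 1 2 3 } R={ none } so 4
step 5: add R to get BBBBR; options L={ 0 1 2 3 } R={ 4 } so 7/2
step 6: add B to get BBBBRB; options L={ 0 1 2 3 7/2 } R={ 4 } so 15/4
step 7: add R to get BBBBRBR; options L={ 0 1 2 3 7/2 } R={ 15/4 4 } so 29/8
step 8: add B to get BBBBRBRB; options L={ 0 1 2 3 7/2 29/8 } R={ 15/4 4 } so 59/16
step 9: add R to get BBBBRBRBR; options L={ 0 1 2 3 7/2 29/8 } R={ 59/16 15/4 4 } so 117/32
step 10: add R to get BBBBRBRBRR; options L={ 0 1 2 3 7/2 29/8 } R={ 117/32 59/16 15/4 4 } so 233/64
step 11: add B to get BBBBRBRBRRB; options L={ 0 1 2 3 7/2 29/8 233/64 } R={ 117/32 59/16 15/4 4 } so 467/128
step 12: add R to get BBBBRBRBRRBR; options L={ 0 1 2 3 7/2 29/8 233/64 } R={ 467/128 117/32 59/16 15/4 4 } so 933/256
step 13: add R to get BBBBRBRBRRBRR; options L={ 0 1 2 3 7/2 29/8 233/64 } R={ 933/256 467/128 117/32 59/16 15/4 4 } so 1865/512
step 14: add B to get BBBBRBRBRRBRRB; options L={ 0 1 2 3 7/2 29/8 233/64 1865/512 } R={ 933/256 467/128 117/32 59/16 15/4 4 } so 3731/1024

3731/1024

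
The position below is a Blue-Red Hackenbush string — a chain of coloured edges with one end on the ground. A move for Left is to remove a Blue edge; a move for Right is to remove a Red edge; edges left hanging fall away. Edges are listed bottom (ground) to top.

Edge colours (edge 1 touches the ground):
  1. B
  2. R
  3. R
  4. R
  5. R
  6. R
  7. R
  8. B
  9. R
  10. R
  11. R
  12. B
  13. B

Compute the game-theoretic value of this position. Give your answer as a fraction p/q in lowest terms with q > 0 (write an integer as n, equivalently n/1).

71/4096

Recurse on prefixes of the 13-edge string B R R R R R R B R R R B B:
edge 1 of 13 (B): { 0 | none } ⇒ 1
edge 2 of 13 (R): { 0 | 1 } ⇒ 1/2
edge 3 of 13 (R): { 0 | 1/2; 1 } ⇒ 1/4
edge 4 of 13 (R): { 0 | 1/4; 1/2; 1 } ⇒ 1/8
edge 5 of 13 (R): { 0 | 1/8; 1/4; 1/2; 1 } ⇒ 1/16
edge 6 of 13 (R): { 0 | 1/16; 1/8; 1/4; 1/2; 1 } ⇒ 1/32
edge 7 of 13 (R): { 0 | 1/32; 1/16; 1/8; 1/4; 1/2; 1 } ⇒ 1/64
edge 8 of 13 (B): { 0; 1/64 | 1/32; 1/16; 1/8; 1/4; 1/2; 1 } ⇒ 3/128
edge 9 of 13 (R): { 0; 1/64 | 3/128; 1/32; 1/16; 1/8; 1/4; 1/2; 1 } ⇒ 5/256
edge 10 of 13 (R): { 0; 1/64 | 5/256; 3/128; 1/32; 1/16; 1/8; 1/4; 1/2; 1 } ⇒ 9/512
edge 11 of 13 (R): { 0; 1/64 | 9/512; 5/256; 3/128; 1/32; 1/16; 1/8; 1/4; 1/2; 1 } ⇒ 17/1024
edge 12 of 13 (B): { 0; 1/64; 17/1024 | 9/512; 5/256; 3/128; 1/32; 1/16; 1/8; 1/4; 1/2; 1 } ⇒ 35/2048
edge 13 of 13 (B): { 0; 1/64; 17/1024; 35/2048 | 9/512; 5/256; 3/128; 1/32; 1/16; 1/8; 1/4; 1/2; 1 } ⇒ 71/4096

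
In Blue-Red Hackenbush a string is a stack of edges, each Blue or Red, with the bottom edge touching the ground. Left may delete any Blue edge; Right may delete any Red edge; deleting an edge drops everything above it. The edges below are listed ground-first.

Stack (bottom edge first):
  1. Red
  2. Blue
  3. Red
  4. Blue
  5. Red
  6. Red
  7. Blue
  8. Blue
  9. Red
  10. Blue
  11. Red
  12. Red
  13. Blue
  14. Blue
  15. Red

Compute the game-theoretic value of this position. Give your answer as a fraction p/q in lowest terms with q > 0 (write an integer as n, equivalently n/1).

Prefix values for Red Blue Red Blue Red Red Blue Blue Red Blue Red Red Blue Blue Red via {L|R} + simplicity:
value(R) = { none | 0 } gives -1
value(RB) = { -1 | 0 } gives -1/2
value(RBR) = { -1 | -1/2 0 } gives -3/4
value(RBRB) = { -1 -3/4 | -1/2 0 } gives -5/8
value(RBRBR) = { -1 -3/4 | -5/8 -1/2 0 } gives -11/16
value(RBRBRR) = { -1 -3/4 | -11/16 -5/8 -1/2 0 } gives -23/32
value(RBRBRRB) = { -1 -3/4 -23/32 | -11/16 -5/8 -1/2 0 } gives -45/64
value(RBRBRRBB) = { -1 -3/4 -23/32 -45/64 | -11/16 -5/8 -1/2 0 } gives -89/128
value(RBRBRRBBR) = { -1 -3/4 -23/32 -45/64 | -89/128 -11/16 -5/8 -1/2 0 } gives -179/256
value(RBRBRRBBRB) = { -1 -3/4 -23/32 -45/64 -179/256 | -89/128 -11/16 -5/8 -1/2 0 } gives -357/512
value(RBRBRRBBRBR) = { -1 -3/4 -23/32 -45/64 -179/256 | -357/512 -89/128 -11/16 -5/8 -1/2 0 } gives -715/1024
value(RBRBRRBBRBRR) = { -1 -3/4 -23/32 -45/64 -179/256 | -715/1024 -357/512 -89/128 -11/16 -5/8 -1/2 0 } gives -1431/2048
value(RBRBRRBBRBRRB) = { -1 -3/4 -23/32 -45/64 -179/256 -1431/2048 | -715/1024 -357/512 -89/128 -11/16 -5/8 -1/2 0 } gives -2861/4096
value(RBRBRRBBRBRRBB) = { -1 -3/4 -23/32 -45/64 -179/256 -1431/2048 -2861/4096 | -715/1024 -357/512 -89/128 -11/16 -5/8 -1/2 0 } gives -5721/8192
value(RBRBRRBBRBRRBBR) = { -1 -3/4 -23/32 -45/64 -179/256 -1431/2048 -2861/4096 | -5721/8192 -715/1024 -357/512 -89/128 -11/16 -5/8 -1/2 0 } gives -11443/16384

-11443/16384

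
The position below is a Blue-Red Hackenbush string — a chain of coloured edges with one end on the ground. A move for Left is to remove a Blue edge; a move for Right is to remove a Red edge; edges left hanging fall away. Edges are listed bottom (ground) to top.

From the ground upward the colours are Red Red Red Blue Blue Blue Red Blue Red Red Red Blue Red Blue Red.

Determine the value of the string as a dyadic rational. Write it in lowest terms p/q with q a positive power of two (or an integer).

-8939/4096

edge 1 of 15 (Red): { (no moves) | 0 } so -1
edge 2 of 15 (Red): { (no moves) | -1 0 } so -2
edge 3 of 15 (Red): { (no moves) | -2 -1 0 } so -3
edge 4 of 15 (Blue): { -3 | -2 -1 0 } so -5/2
edge 5 of 15 (Blue): { -3 -5/2 | -2 -1 0 } so -9/4
edge 6 of 15 (Blue): { -3 -5/2 -9/4 | -2 -1 0 } so -17/8
edge 7 of 15 (Red): { -3 -5/2 -9/4 | -17/8 -2 -1 0 } so -35/16
edge 8 of 15 (Blue): { -3 -5/2 -9/4 -35/16 | -17/8 -2 -1 0 } so -69/32
edge 9 of 15 (Red): { -3 -5/2 -9/4 -35/16 | -69/32 -17/8 -2 -1 0 } so -139/64
edge 10 of 15 (Red): { -3 -5/2 -9/4 -35/16 | -139/64 -69/32 -17/8 -2 -1 0 } so -279/128
edge 11 of 15 (Red): { -3 -5/2 -9/4 -35/16 | -279/128 -139/64 -69/32 -17/8 -2 -1 0 } so -559/256
edge 12 of 15 (Blue): { -3 -5/2 -9/4 -35/16 -559/256 | -279/128 -139/64 -69/32 -17/8 -2 -1 0 } so -1117/512
edge 13 of 15 (Red): { -3 -5/2 -9/4 -35/16 -559/256 | -1117/512 -279/128 -139/64 -69/32 -17/8 -2 -1 0 } so -2235/1024
edge 14 of 15 (Blue): { -3 -5/2 -9/4 -35/16 -559/256 -2235/1024 | -1117/512 -279/128 -139/64 -69/32 -17/8 -2 -1 0 } so -4469/2048
edge 15 of 15 (Red): { -3 -5/2 -9/4 -35/16 -559/256 -2235/1024 | -4469/2048 -1117/512 -279/128 -139/64 -69/32 -17/8 -2 -1 0 } so -8939/4096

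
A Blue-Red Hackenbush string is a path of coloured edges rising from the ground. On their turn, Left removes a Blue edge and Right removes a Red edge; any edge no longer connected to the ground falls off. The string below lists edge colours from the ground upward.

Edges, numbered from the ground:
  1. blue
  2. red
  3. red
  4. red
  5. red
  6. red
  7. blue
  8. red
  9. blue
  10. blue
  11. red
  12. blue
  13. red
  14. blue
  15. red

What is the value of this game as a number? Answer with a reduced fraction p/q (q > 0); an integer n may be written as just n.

725/16384

Prefix values for blue red red red red red blue red blue blue red blue red blue red via {L|R} + simplicity:
step 1: add blue to get b; options L={ 0 } R={ · } → 1
step 2: add red to get br; options L={ 0 } R={ 1 } → 1/2
step 3: add red to get brr; options L={ 0 } R={ 1/2 1 } → 1/4
step 4: add red to get brrr; options L={ 0 } R={ 1/4 1/2 1 } → 1/8
step 5: add red to get brrrr; options L={ 0 } R={ 1/8 1/4 1/2 1 } → 1/16
step 6: add red to get brrrrr; options L={ 0 } R={ 1/16 1/8 1/4 1/2 1 } → 1/32
step 7: add blue to get brrrrrb; options L={ 0 1/32 } R={ 1/16 1/8 1/4 1/2 1 } → 3/64
step 8: add red to get brrrrrbr; options L={ 0 1/32 } R={ 3/64 1/16 1/8 1/4 1/2 1 } → 5/128
step 9: add blue to get brrrrrbrb; options L={ 0 1/32 5/128 } R={ 3/64 1/16 1/8 1/4 1/2 1 } → 11/256
step 10: add blue to get brrrrrbrbb; options L={ 0 1/32 5/128 11/256 } R={ 3/64 1/16 1/8 1/4 1/2 1 } → 23/512
step 11: add red to get brrrrrbrbbr; options L={ 0 1/32 5/128 11/256 } R={ 23/512 3/64 1/16 1/8 1/4 1/2 1 } → 45/1024
step 12: add blue to get brrrrrbrbbrb; options L={ 0 1/32 5/128 11/256 45/1024 } R={ 23/512 3/64 1/16 1/8 1/4 1/2 1 } → 91/2048
step 13: add red to get brrrrrbrbbrbr; options L={ 0 1/32 5/128 11/256 45/1024 } R={ 91/2048 23/512 3/64 1/16 1/8 1/4 1/2 1 } → 181/4096
step 14: add blue to get brrrrrbrbbrbrb; options L={ 0 1/32 5/128 11/256 45/1024 181/4096 } R={ 91/2048 23/512 3/64 1/16 1/8 1/4 1/2 1 } → 363/8192
step 15: add red to get brrrrrbrbbrbrbr; options L={ 0 1/32 5/128 11/256 45/1024 181/4096 } R={ 363/8192 91/2048 23/512 3/64 1/16 1/8 1/4 1/2 1 } → 725/16384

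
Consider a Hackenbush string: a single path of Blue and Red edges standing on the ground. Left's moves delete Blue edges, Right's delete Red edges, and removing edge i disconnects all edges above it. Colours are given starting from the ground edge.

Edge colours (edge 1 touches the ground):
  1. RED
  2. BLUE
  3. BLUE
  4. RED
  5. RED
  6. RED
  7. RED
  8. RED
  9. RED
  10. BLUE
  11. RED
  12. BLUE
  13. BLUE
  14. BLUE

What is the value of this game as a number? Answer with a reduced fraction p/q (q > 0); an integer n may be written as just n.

Build g(s[:k]) for k = 1..14, string s = RED BLUE BLUE RED RED RED RED RED RED BLUE RED BLUE BLUE BLUE.
g(R) = { (no moves) | 0 } -> -1
g(RB) = { -1 | 0 } -> -1/2
g(RBB) = { -1 -1/2 | 0 } -> -1/4
g(RBBR) = { -1 -1/2 | -1/4 0 } -> -3/8
g(RBBRR) = { -1 -1/2 | -3/8 -1/4 0 } -> -7/16
g(RBBRRR) = { -1 -1/2 | -7/16 -3/8 -1/4 0 } -> -15/32
g(RBBRRRR) = { -1 -1/2 | -15/32 -7/16 -3/8 -1/4 0 } -> -31/64
g(RBBRRRRR) = { -1 -1/2 | -31/64 -15/32 -7/16 -3/8 -1/4 0 } -> -63/128
g(RBBRRRRRR) = { -1 -1/2 | -63/128 -31/64 -15/32 -7/16 -3/8 -1/4 0 } -> -127/256
g(RBBRRRRRRB) = { -1 -1/2 -127/256 | -63/128 -31/64 -15/32 -7/16 -3/8 -1/4 0 } -> -253/512
g(RBBRRRRRRBR) = { -1 -1/2 -127/256 | -253/512 -63/128 -31/64 -15/32 -7/16 -3/8 -1/4 0 } -> -507/1024
g(RBBRRRRRRBRB) = { -1 -1/2 -127/256 -507/1024 | -253/512 -63/128 -31/64 -15/32 -7/16 -3/8 -1/4 0 } -> -1013/2048
g(RBBRRRRRRBRBB) = { -1 -1/2 -127/256 -507/1024 -1013/2048 | -253/512 -63/128 -31/64 -15/32 -7/16 -3/8 -1/4 0 } -> -2025/4096
g(RBBRRRRRRBRBBB) = { -1 -1/2 -127/256 -507/1024 -1013/2048 -2025/4096 | -253/512 -63/128 -31/64 -15/32 -7/16 -3/8 -1/4 0 } -> -4049/8192

-4049/8192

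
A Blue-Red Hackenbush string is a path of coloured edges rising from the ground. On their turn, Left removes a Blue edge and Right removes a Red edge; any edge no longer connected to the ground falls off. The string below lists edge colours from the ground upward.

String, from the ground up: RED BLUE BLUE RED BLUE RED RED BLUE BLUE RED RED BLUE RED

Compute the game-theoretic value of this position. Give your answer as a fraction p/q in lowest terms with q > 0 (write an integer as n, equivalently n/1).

-1435/4096

Recurse on prefixes of the 13-edge string RED BLUE BLUE RED BLUE RED RED BLUE BLUE RED RED BLUE RED:
val(R) = { · | 0 } so -1
val(RB) = { -1 | 0 } so -1/2
val(RBB) = { -1; -1/2 | 0 } so -1/4
val(RBBR) = { -1; -1/2 | -1/4; 0 } so -3/8
val(RBBRB) = { -1; -1/2; -3/8 | -1/4; 0 } so -5/16
val(RBBRBR) = { -1; -1/2; -3/8 | -5/16; -1/4; 0 } so -11/32
val(RBBRBRR) = { -1; -1/2; -3/8 | -11/32; -5/16; -1/4; 0 } so -23/64
val(RBBRBRRB) = { -1; -1/2; -3/8; -23/64 | -11/32; -5/16; -1/4; 0 } so -45/128
val(RBBRBRRBB) = { -1; -1/2; -3/8; -23/64; -45/128 | -11/32; -5/16; -1/4; 0 } so -89/256
val(RBBRBRRBBR) = { -1; -1/2; -3/8; -23/64; -45/128 | -89/256; -11/32; -5/16; -1/4; 0 } so -179/512
val(RBBRBRRBBRR) = { -1; -1/2; -3/8; -23/64; -45/128 | -179/512; -89/256; -11/32; -5/16; -1/4; 0 } so -359/1024
val(RBBRBRRBBRRB) = { -1; -1/2; -3/8; -23/64; -45/128; -359/1024 | -179/512; -89/256; -11/32; -5/16; -1/4; 0 } so -717/2048
val(RBBRBRRBBRRBR) = { -1; -1/2; -3/8; -23/64; -45/128; -359/1024 | -717/2048; -179/512; -89/256; -11/32; -5/16; -1/4; 0 } so -1435/4096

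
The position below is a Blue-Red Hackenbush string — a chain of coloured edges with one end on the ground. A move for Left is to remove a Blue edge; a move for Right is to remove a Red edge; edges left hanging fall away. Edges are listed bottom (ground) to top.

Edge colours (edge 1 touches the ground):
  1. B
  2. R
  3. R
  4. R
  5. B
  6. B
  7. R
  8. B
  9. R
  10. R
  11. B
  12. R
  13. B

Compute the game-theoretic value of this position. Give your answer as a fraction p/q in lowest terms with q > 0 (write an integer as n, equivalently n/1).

843/4096

Prefix values for B R R R B B R B R R B R B via {L|R} + simplicity:
g(B) = { 0 | (no moves) } -> 1
g(BR) = { 0 | 1 } -> 1/2
g(BRR) = { 0 | 1/2,1 } -> 1/4
g(BRRR) = { 0 | 1/4,1/2,1 } -> 1/8
g(BRRRB) = { 0,1/8 | 1/4,1/2,1 } -> 3/16
g(BRRRBB) = { 0,1/8,3/16 | 1/4,1/2,1 } -> 7/32
g(BRRRBBR) = { 0,1/8,3/16 | 7/32,1/4,1/2,1 } -> 13/64
g(BRRRBBRB) = { 0,1/8,3/16,13/64 | 7/32,1/4,1/2,1 } -> 27/128
g(BRRRBBRBR) = { 0,1/8,3/16,13/64 | 27/128,7/32,1/4,1/2,1 } -> 53/256
g(BRRRBBRBRR) = { 0,1/8,3/16,13/64 | 53/256,27/128,7/32,1/4,1/2,1 } -> 105/512
g(BRRRBBRBRRB) = { 0,1/8,3/16,13/64,105/512 | 53/256,27/128,7/32,1/4,1/2,1 } -> 211/1024
g(BRRRBBRBRRBR) = { 0,1/8,3/16,13/64,105/512 | 211/1024,53/256,27/128,7/32,1/4,1/2,1 } -> 421/2048
g(BRRRBBRBRRBRB) = { 0,1/8,3/16,13/64,105/512,421/2048 | 211/1024,53/256,27/128,7/32,1/4,1/2,1 } -> 843/4096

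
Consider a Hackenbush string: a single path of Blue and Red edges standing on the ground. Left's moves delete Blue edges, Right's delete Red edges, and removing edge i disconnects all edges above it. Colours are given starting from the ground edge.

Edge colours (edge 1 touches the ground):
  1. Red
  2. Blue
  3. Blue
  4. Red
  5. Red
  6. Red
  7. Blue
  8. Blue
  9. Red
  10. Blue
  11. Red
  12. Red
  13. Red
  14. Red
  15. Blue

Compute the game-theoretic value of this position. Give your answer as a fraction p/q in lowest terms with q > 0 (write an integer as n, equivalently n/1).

-7357/16384

1 of 15 · R · max L −∞ · min R 0 = -1
2 of 15 · RB · max L -1 · min R 0 = -1/2
3 of 15 · RBB · max L -1/2 · min R 0 = -1/4
4 of 15 · RBBR · max L -1/2 · min R -1/4 = -3/8
5 of 15 · RBBRR · max L -1/2 · min R -3/8 = -7/16
6 of 15 · RBBRRR · max L -1/2 · min R -7/16 = -15/32
7 of 15 · RBBRRRB · max L -15/32 · min R -7/16 = -29/64
8 of 15 · RBBRRRBB · max L -29/64 · min R -7/16 = -57/128
9 of 15 · RBBRRRBBR · max L -29/64 · min R -57/128 = -115/256
10 of 15 · RBBRRRBBRB · max L -115/256 · min R -57/128 = -229/512
11 of 15 · RBBRRRBBRBR · max L -115/256 · min R -229/512 = -459/1024
12 of 15 · RBBRRRBBRBRR · max L -115/256 · min R -459/1024 = -919/2048
13 of 15 · RBBRRRBBRBRRR · max L -115/256 · min R -919/2048 = -1839/4096
14 of 15 · RBBRRRBBRBRRRR · max L -115/256 · min R -1839/4096 = -3679/8192
15 of 15 · RBBRRRBBRBRRRRB · max L -3679/8192 · min R -1839/4096 = -7357/16384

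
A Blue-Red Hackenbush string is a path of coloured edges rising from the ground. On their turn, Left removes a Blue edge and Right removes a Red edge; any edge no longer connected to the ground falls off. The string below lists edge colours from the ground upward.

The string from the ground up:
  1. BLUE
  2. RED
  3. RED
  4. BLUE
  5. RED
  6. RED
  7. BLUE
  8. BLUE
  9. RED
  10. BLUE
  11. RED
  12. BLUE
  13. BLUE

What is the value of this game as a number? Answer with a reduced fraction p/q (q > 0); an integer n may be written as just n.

1239/4096

edge 1 of 13 (BLUE): { 0 | ∅ } so 1
edge 2 of 13 (RED): { 0 | 1 } so 1/2
edge 3 of 13 (RED): { 0 | 1/2, 1 } so 1/4
edge 4 of 13 (BLUE): { 0, 1/4 | 1/2, 1 } so 3/8
edge 5 of 13 (RED): { 0, 1/4 | 3/8, 1/2, 1 } so 5/16
edge 6 of 13 (RED): { 0, 1/4 | 5/16, 3/8, 1/2, 1 } so 9/32
edge 7 of 13 (BLUE): { 0, 1/4, 9/32 | 5/16, 3/8, 1/2, 1 } so 19/64
edge 8 of 13 (BLUE): { 0, 1/4, 9/32, 19/64 | 5/16, 3/8, 1/2, 1 } so 39/128
edge 9 of 13 (RED): { 0, 1/4, 9/32, 19/64 | 39/128, 5/16, 3/8, 1/2, 1 } so 77/256
edge 10 of 13 (BLUE): { 0, 1/4, 9/32, 19/64, 77/256 | 39/128, 5/16, 3/8, 1/2, 1 } so 155/512
edge 11 of 13 (RED): { 0, 1/4, 9/32, 19/64, 77/256 | 155/512, 39/128, 5/16, 3/8, 1/2, 1 } so 309/1024
edge 12 of 13 (BLUE): { 0, 1/4, 9/32, 19/64, 77/256, 309/1024 | 155/512, 39/128, 5/16, 3/8, 1/2, 1 } so 619/2048
edge 13 of 13 (BLUE): { 0, 1/4, 9/32, 19/64, 77/256, 309/1024, 619/2048 | 155/512, 39/128, 5/16, 3/8, 1/2, 1 } so 1239/4096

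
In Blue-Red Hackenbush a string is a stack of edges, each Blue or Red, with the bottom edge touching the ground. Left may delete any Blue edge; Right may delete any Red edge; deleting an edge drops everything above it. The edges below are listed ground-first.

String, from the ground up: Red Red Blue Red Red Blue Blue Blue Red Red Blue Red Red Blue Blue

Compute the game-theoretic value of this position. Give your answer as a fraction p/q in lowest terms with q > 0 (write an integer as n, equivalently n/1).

-14553/8192

Prefix values for Red Red Blue Red Red Blue Blue Blue Red Red Blue Red Red Blue Blue via {L|R} + simplicity:
edge 1 of 15 (Red): { (no moves) | 0 } so -1
edge 2 of 15 (Red): { (no moves) | -1,0 } so -2
edge 3 of 15 (Blue): { -2 | -1,0 } so -3/2
edge 4 of 15 (Red): { -2 | -3/2,-1,0 } so -7/4
edge 5 of 15 (Red): { -2 | -7/4,-3/2,-1,0 } so -15/8
edge 6 of 15 (Blue): { -2,-15/8 | -7/4,-3/2,-1,0 } so -29/16
edge 7 of 15 (Blue): { -2,-15/8,-29/16 | -7/4,-3/2,-1,0 } so -57/32
edge 8 of 15 (Blue): { -2,-15/8,-29/16,-57/32 | -7/4,-3/2,-1,0 } so -113/64
edge 9 of 15 (Red): { -2,-15/8,-29/16,-57/32 | -113/64,-7/4,-3/2,-1,0 } so -227/128
edge 10 of 15 (Red): { -2,-15/8,-29/16,-57/32 | -227/128,-113/64,-7/4,-3/2,-1,0 } so -455/256
edge 11 of 15 (Blue): { -2,-15/8,-29/16,-57/32,-455/256 | -227/128,-113/64,-7/4,-3/2,-1,0 } so -909/512
edge 12 of 15 (Red): { -2,-15/8,-29/16,-57/32,-455/256 | -909/512,-227/128,-113/64,-7/4,-3/2,-1,0 } so -1819/1024
edge 13 of 15 (Red): { -2,-15/8,-29/16,-57/32,-455/256 | -1819/1024,-909/512,-227/128,-113/64,-7/4,-3/2,-1,0 } so -3639/2048
edge 14 of 15 (Blue): { -2,-15/8,-29/16,-57/32,-455/256,-3639/2048 | -1819/1024,-909/512,-227/128,-113/64,-7/4,-3/2,-1,0 } so -7277/4096
edge 15 of 15 (Blue): { -2,-15/8,-29/16,-57/32,-455/256,-3639/2048,-7277/4096 | -1819/1024,-909/512,-227/128,-113/64,-7/4,-3/2,-1,0 } so -14553/8192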